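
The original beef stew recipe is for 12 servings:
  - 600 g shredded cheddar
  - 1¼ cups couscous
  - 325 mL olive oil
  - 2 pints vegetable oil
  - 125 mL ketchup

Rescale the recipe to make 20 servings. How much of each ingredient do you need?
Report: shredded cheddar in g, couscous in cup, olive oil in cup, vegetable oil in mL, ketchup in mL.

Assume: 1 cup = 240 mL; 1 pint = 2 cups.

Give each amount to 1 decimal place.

shredded cheddar: 1000.0 g; couscous: 2.1 cup; olive oil: 2.3 cup; vegetable oil: 1600.0 mL; ketchup: 208.3 mL

Scaling factor: 20/12 = 5/3.
shredded cheddar: 600 g × 5/3 = 1000.0 g
couscous: 1.25 cup × 5/3 ≈ 2.1 cup
olive oil: 325 mL × 5/3 ÷ 240 mL/cup ≈ 2.3 cup
vegetable oil: 2 pint × 5/3 × 2 cup/pint × 240 mL/cup = 1600.0 mL
ketchup: 125 mL × 5/3 ≈ 208.3 mL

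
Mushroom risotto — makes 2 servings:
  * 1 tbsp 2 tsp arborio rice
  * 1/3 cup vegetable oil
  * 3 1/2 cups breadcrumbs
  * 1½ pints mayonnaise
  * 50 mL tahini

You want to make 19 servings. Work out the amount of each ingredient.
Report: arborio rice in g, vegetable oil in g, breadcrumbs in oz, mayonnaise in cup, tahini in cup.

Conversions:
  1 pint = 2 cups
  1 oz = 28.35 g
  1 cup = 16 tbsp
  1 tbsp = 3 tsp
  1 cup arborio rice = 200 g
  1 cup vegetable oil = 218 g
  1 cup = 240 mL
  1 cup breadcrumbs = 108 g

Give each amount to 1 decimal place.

Scaling factor: 19/2 = 9.5.
arborio rice: (1 tbsp + 2 tsp = 5/3 tbsp) × 19/2 ÷ 16 tbsp/cup × 200 g/cup ≈ 197.9 g
vegetable oil: 1/3 cup × 19/2 × 218 g/cup ≈ 690.3 g
breadcrumbs: 3.5 cup × 19/2 × 108 g/cup ÷ 28.35 g/oz ≈ 126.7 oz
mayonnaise: 1.5 pint × 19/2 × 2 cup/pint = 28.5 cup
tahini: 50 mL × 19/2 ÷ 240 mL/cup ≈ 2.0 cup

arborio rice: 197.9 g; vegetable oil: 690.3 g; breadcrumbs: 126.7 oz; mayonnaise: 28.5 cup; tahini: 2.0 cup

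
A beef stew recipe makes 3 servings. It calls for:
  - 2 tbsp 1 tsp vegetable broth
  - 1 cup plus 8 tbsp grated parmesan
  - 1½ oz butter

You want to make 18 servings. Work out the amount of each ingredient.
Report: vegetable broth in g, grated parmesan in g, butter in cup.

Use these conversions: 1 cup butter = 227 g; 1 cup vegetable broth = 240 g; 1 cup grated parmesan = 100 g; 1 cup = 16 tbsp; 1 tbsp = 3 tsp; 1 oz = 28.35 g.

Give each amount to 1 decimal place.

Scaling factor: 18/3 = 6.
vegetable broth: (2 tbsp + 1 tsp = 7/3 tbsp) × 6 ÷ 16 tbsp/cup × 240 g/cup = 210.0 g
grated parmesan: (1 cup + 8 tbsp = 1.5 cup) × 6 × 100 g/cup = 900.0 g
butter: 1.5 oz × 6 × 28.35 g/oz ÷ 227 g/cup ≈ 1.1 cup

vegetable broth: 210.0 g; grated parmesan: 900.0 g; butter: 1.1 cup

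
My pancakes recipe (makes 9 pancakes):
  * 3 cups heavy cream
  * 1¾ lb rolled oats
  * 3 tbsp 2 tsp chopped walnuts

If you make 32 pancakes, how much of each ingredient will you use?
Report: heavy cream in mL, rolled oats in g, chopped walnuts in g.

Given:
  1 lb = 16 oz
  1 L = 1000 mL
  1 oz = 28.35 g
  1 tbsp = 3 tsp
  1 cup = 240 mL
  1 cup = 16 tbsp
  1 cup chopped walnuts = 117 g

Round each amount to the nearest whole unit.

Scaling factor: 32/9.
heavy cream: 3 cup × 32/9 × 240 mL/cup = 2560 mL
rolled oats: 1.75 lb × 32/9 × 16 oz/lb × 28.35 g/oz ≈ 2822 g
chopped walnuts: (3 tbsp + 2 tsp = 11/3 tbsp) × 32/9 ÷ 16 tbsp/cup × 117 g/cup ≈ 95 g

heavy cream: 2560 mL; rolled oats: 2822 g; chopped walnuts: 95 g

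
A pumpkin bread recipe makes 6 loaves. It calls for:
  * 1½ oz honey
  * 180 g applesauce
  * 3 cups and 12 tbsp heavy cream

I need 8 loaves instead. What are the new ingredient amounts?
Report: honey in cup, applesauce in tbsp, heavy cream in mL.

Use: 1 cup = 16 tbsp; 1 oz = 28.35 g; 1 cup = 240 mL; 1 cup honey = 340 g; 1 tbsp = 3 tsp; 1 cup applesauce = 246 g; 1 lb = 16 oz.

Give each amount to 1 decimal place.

honey: 0.2 cup; applesauce: 15.6 tbsp; heavy cream: 1200.0 mL

Scaling factor: 8/6 = 4/3.
honey: 1.5 oz × 4/3 × 28.35 g/oz ÷ 340 g/cup ≈ 0.2 cup
applesauce: 180 g × 4/3 ÷ 246 g/cup × 16 tbsp/cup ≈ 15.6 tbsp
heavy cream: (3 cup + 12 tbsp = 3.75 cup) × 4/3 × 240 mL/cup = 1200.0 mL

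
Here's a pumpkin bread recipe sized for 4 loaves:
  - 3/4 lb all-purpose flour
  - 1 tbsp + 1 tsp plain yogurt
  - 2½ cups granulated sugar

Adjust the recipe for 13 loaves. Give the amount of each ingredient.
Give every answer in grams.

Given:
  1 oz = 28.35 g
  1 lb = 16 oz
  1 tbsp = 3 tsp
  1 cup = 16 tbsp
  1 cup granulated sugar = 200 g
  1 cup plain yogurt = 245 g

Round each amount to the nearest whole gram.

Scaling factor: 13/4 = 3.25.
all-purpose flour: 0.75 lb × 13/4 × 16 oz/lb × 28.35 g/oz ≈ 1106 g
plain yogurt: (1 tbsp + 1 tsp = 4/3 tbsp) × 13/4 ÷ 16 tbsp/cup × 245 g/cup ≈ 66 g
granulated sugar: 2.5 cup × 13/4 × 200 g/cup = 1625 g

all-purpose flour: 1106 g; plain yogurt: 66 g; granulated sugar: 1625 g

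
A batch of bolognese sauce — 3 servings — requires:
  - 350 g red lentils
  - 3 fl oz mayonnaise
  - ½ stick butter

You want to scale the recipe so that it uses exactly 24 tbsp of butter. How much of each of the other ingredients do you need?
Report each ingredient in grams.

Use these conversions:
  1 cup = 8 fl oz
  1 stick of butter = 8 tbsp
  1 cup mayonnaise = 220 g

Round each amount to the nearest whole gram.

The original recipe has 4 tbsp of butter, so the scaling factor is 24 ÷ 4 = 6.
red lentils: 350 g × 6 = 2100 g
mayonnaise: 3 fl oz × 6 ÷ 8 fl oz/cup × 220 g/cup = 495 g

red lentils: 2100 g; mayonnaise: 495 g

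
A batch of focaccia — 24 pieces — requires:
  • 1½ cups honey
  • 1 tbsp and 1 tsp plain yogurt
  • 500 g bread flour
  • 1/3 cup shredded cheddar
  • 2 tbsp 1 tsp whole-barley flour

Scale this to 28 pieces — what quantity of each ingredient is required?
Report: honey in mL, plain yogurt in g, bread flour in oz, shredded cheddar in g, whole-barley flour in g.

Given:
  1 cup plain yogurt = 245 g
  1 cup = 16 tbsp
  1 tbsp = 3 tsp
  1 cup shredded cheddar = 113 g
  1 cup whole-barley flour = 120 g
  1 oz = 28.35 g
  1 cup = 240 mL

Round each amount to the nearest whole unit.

honey: 420 mL; plain yogurt: 24 g; bread flour: 21 oz; shredded cheddar: 44 g; whole-barley flour: 20 g

Scaling factor: 28/24 = 7/6.
honey: 1.5 cup × 7/6 × 240 mL/cup = 420 mL
plain yogurt: (1 tbsp + 1 tsp = 4/3 tbsp) × 7/6 ÷ 16 tbsp/cup × 245 g/cup ≈ 24 g
bread flour: 500 g × 7/6 ÷ 28.35 g/oz ≈ 21 oz
shredded cheddar: 1/3 cup × 7/6 × 113 g/cup ≈ 44 g
whole-barley flour: (2 tbsp + 1 tsp = 7/3 tbsp) × 7/6 ÷ 16 tbsp/cup × 120 g/cup ≈ 20 g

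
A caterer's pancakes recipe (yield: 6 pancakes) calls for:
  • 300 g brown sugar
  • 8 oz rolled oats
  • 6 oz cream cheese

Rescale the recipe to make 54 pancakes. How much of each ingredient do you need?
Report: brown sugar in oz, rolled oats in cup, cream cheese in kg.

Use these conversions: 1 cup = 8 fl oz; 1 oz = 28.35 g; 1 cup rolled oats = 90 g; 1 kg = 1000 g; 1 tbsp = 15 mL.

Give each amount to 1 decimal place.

Scaling factor: 54/6 = 9.
brown sugar: 300 g × 9 ÷ 28.35 g/oz ≈ 95.2 oz
rolled oats: 8 oz × 9 × 28.35 g/oz ÷ 90 g/cup ≈ 22.7 cup
cream cheese: 6 oz × 9 × 28.35 g/oz ÷ 1000 g/kg ≈ 1.5 kg

brown sugar: 95.2 oz; rolled oats: 22.7 cup; cream cheese: 1.5 kg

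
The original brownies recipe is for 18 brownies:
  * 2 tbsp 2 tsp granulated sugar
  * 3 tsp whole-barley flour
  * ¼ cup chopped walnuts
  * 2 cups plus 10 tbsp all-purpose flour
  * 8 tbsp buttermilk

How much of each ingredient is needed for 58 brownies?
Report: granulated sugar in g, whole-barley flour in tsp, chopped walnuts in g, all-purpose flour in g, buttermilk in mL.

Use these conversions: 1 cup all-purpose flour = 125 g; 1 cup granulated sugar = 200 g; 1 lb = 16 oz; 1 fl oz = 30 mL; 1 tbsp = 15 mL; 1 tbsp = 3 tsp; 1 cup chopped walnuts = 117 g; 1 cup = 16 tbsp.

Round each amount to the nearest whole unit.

Scaling factor: 58/18 = 29/9.
granulated sugar: (2 tbsp + 2 tsp = 8/3 tbsp) × 29/9 ÷ 16 tbsp/cup × 200 g/cup ≈ 107 g
whole-barley flour: 3 tsp × 29/9 ≈ 10 tsp
chopped walnuts: 0.25 cup × 29/9 × 117 g/cup ≈ 94 g
all-purpose flour: (2 cup + 10 tbsp = 2.625 cup) × 29/9 × 125 g/cup ≈ 1057 g
buttermilk: 8 tbsp × 29/9 × 15 mL/tbsp ≈ 387 mL

granulated sugar: 107 g; whole-barley flour: 10 tsp; chopped walnuts: 94 g; all-purpose flour: 1057 g; buttermilk: 387 mL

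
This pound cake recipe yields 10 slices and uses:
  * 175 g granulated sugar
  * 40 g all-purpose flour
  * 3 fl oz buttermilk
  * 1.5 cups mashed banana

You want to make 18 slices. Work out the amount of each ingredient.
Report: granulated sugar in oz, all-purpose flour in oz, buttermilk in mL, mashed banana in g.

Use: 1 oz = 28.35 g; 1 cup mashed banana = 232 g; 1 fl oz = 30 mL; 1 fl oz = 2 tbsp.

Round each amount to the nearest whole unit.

granulated sugar: 11 oz; all-purpose flour: 3 oz; buttermilk: 162 mL; mashed banana: 626 g

Scaling factor: 18/10 = 9/5 = 1.8.
granulated sugar: 175 g × 9/5 ÷ 28.35 g/oz ≈ 11 oz
all-purpose flour: 40 g × 9/5 ÷ 28.35 g/oz ≈ 3 oz
buttermilk: 3 fl oz × 9/5 × 30 mL/fl oz = 162 mL
mashed banana: 1.5 cup × 9/5 × 232 g/cup ≈ 626 g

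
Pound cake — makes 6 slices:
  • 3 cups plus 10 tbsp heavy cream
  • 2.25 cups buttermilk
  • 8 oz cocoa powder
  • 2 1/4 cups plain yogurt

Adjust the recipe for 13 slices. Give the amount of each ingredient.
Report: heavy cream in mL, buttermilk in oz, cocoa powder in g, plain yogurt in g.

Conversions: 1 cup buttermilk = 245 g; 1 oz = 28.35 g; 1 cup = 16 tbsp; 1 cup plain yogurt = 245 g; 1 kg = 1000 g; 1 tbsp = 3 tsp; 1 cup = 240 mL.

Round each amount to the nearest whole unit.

Scaling factor: 13/6.
heavy cream: (3 cup + 10 tbsp = 3.625 cup) × 13/6 × 240 mL/cup = 1885 mL
buttermilk: 2.25 cup × 13/6 × 245 g/cup ÷ 28.35 g/oz ≈ 42 oz
cocoa powder: 8 oz × 13/6 × 28.35 g/oz ≈ 491 g
plain yogurt: 2.25 cup × 13/6 × 245 g/cup ≈ 1194 g

heavy cream: 1885 mL; buttermilk: 42 oz; cocoa powder: 491 g; plain yogurt: 1194 g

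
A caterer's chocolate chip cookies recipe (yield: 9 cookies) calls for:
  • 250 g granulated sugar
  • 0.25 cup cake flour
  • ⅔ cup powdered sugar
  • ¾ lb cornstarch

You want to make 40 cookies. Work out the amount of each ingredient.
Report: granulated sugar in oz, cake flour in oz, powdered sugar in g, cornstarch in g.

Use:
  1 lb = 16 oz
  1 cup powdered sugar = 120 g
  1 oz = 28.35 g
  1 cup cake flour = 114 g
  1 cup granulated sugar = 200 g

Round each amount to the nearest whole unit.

granulated sugar: 39 oz; cake flour: 4 oz; powdered sugar: 356 g; cornstarch: 1512 g

Scaling factor: 40/9.
granulated sugar: 250 g × 40/9 ÷ 28.35 g/oz ≈ 39 oz
cake flour: 0.25 cup × 40/9 × 114 g/cup ÷ 28.35 g/oz ≈ 4 oz
powdered sugar: 2/3 cup × 40/9 × 120 g/cup ≈ 356 g
cornstarch: 0.75 lb × 40/9 × 16 oz/lb × 28.35 g/oz = 1512 g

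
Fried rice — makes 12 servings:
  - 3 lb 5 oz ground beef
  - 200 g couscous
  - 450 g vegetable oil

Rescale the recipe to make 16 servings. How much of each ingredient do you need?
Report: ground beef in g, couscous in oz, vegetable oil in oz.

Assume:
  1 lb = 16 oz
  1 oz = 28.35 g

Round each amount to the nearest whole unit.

ground beef: 2003 g; couscous: 9 oz; vegetable oil: 21 oz

Scaling factor: 16/12 = 4/3.
ground beef: (3 lb + 5 oz = 3.3125 lb) × 4/3 × 16 oz/lb × 28.35 g/oz ≈ 2003 g
couscous: 200 g × 4/3 ÷ 28.35 g/oz ≈ 9 oz
vegetable oil: 450 g × 4/3 ÷ 28.35 g/oz ≈ 21 oz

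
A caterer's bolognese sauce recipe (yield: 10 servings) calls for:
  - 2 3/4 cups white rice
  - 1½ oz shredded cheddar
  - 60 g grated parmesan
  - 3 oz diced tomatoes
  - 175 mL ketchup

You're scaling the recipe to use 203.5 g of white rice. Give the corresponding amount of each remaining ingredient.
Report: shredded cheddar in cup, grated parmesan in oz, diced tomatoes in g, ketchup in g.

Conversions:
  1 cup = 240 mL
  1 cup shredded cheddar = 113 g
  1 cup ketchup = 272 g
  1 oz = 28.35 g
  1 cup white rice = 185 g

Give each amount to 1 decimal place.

shredded cheddar: 0.2 cup; grated parmesan: 0.8 oz; diced tomatoes: 34.0 g; ketchup: 79.3 g

The original recipe has 508.75 g of white rice, so the scaling factor is 203.5 ÷ 508.75 = 2/5 = 0.4.
shredded cheddar: 1.5 oz × 2/5 × 28.35 g/oz ÷ 113 g/cup ≈ 0.2 cup
grated parmesan: 60 g × 2/5 ÷ 28.35 g/oz ≈ 0.8 oz
diced tomatoes: 3 oz × 2/5 × 28.35 g/oz ≈ 34.0 g
ketchup: 175 mL × 2/5 ÷ 240 mL/cup × 272 g/cup ≈ 79.3 g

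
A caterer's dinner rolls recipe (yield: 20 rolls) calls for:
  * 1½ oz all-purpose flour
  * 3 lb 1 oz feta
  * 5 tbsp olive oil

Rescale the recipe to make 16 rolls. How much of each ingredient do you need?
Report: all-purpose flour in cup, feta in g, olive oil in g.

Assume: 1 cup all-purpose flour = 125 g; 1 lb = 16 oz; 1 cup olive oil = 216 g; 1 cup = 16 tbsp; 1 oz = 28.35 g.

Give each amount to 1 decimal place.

all-purpose flour: 0.3 cup; feta: 1111.3 g; olive oil: 54.0 g

Scaling factor: 16/20 = 4/5 = 0.8.
all-purpose flour: 1.5 oz × 4/5 × 28.35 g/oz ÷ 125 g/cup ≈ 0.3 cup
feta: (3 lb + 1 oz = 3.0625 lb) × 4/5 × 16 oz/lb × 28.35 g/oz ≈ 1111.3 g
olive oil: 5 tbsp × 4/5 ÷ 16 tbsp/cup × 216 g/cup = 54.0 g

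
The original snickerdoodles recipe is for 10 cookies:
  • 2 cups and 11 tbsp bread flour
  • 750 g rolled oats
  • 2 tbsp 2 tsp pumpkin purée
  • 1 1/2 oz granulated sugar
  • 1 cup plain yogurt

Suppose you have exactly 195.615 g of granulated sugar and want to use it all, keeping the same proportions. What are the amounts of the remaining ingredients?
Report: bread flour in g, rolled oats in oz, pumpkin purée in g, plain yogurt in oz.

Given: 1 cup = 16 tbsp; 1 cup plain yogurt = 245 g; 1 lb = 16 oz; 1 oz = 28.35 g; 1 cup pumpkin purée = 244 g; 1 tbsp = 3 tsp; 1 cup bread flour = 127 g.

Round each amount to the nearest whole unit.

bread flour: 1570 g; rolled oats: 122 oz; pumpkin purée: 187 g; plain yogurt: 40 oz

The original recipe has 42.525 g of granulated sugar, so the scaling factor is 195.615 ÷ 42.525 = 23/5 = 4.6.
bread flour: (2 cup + 11 tbsp = 2.6875 cup) × 23/5 × 127 g/cup ≈ 1570 g
rolled oats: 750 g × 23/5 ÷ 28.35 g/oz ≈ 122 oz
pumpkin purée: (2 tbsp + 2 tsp = 8/3 tbsp) × 23/5 ÷ 16 tbsp/cup × 244 g/cup ≈ 187 g
plain yogurt: 1 cup × 23/5 × 245 g/cup ÷ 28.35 g/oz ≈ 40 oz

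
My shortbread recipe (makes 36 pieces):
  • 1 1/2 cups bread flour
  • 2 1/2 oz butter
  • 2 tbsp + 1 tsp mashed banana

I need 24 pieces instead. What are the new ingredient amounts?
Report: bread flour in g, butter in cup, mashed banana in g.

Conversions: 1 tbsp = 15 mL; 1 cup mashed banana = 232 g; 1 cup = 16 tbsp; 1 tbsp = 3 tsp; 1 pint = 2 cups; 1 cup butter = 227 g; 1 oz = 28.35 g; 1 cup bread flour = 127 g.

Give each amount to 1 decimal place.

Scaling factor: 24/36 = 2/3.
bread flour: 1.5 cup × 2/3 × 127 g/cup = 127.0 g
butter: 2.5 oz × 2/3 × 28.35 g/oz ÷ 227 g/cup ≈ 0.2 cup
mashed banana: (2 tbsp + 1 tsp = 7/3 tbsp) × 2/3 ÷ 16 tbsp/cup × 232 g/cup ≈ 22.6 g

bread flour: 127.0 g; butter: 0.2 cup; mashed banana: 22.6 g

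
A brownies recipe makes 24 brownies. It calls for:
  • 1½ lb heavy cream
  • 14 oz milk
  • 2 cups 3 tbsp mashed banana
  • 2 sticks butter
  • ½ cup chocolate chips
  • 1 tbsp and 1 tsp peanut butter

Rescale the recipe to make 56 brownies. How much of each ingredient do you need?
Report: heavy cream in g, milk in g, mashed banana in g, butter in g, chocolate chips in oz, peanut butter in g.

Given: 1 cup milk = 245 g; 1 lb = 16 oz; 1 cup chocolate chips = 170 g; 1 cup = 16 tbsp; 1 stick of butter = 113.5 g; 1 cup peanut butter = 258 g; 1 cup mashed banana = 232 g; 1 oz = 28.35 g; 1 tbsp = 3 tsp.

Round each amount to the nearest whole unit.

Scaling factor: 56/24 = 7/3.
heavy cream: 1.5 lb × 7/3 × 16 oz/lb × 28.35 g/oz ≈ 1588 g
milk: 14 oz × 7/3 × 28.35 g/oz ≈ 926 g
mashed banana: (2 cup + 3 tbsp = 2.1875 cup) × 7/3 × 232 g/cup ≈ 1184 g
butter: 2 stick × 7/3 × 113.5 g/stick ≈ 530 g
chocolate chips: 0.5 cup × 7/3 × 170 g/cup ÷ 28.35 g/oz ≈ 7 oz
peanut butter: (1 tbsp + 1 tsp = 4/3 tbsp) × 7/3 ÷ 16 tbsp/cup × 258 g/cup ≈ 50 g

heavy cream: 1588 g; milk: 926 g; mashed banana: 1184 g; butter: 530 g; chocolate chips: 7 oz; peanut butter: 50 g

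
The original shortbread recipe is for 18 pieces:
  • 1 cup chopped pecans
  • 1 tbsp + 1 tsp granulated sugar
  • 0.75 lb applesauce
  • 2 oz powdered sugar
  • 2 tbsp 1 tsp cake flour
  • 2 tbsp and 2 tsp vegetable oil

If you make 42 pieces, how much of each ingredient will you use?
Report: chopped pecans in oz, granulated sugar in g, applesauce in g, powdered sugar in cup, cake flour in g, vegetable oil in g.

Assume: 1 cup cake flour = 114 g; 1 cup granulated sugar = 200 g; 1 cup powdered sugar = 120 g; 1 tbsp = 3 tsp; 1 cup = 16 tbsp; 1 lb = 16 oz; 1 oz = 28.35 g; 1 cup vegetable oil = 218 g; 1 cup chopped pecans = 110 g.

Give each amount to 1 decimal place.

Scaling factor: 42/18 = 7/3.
chopped pecans: 1 cup × 7/3 × 110 g/cup ÷ 28.35 g/oz ≈ 9.1 oz
granulated sugar: (1 tbsp + 1 tsp = 4/3 tbsp) × 7/3 ÷ 16 tbsp/cup × 200 g/cup ≈ 38.9 g
applesauce: 0.75 lb × 7/3 × 16 oz/lb × 28.35 g/oz = 793.8 g
powdered sugar: 2 oz × 7/3 × 28.35 g/oz ÷ 120 g/cup ≈ 1.1 cup
cake flour: (2 tbsp + 1 tsp = 7/3 tbsp) × 7/3 ÷ 16 tbsp/cup × 114 g/cup ≈ 38.8 g
vegetable oil: (2 tbsp + 2 tsp = 8/3 tbsp) × 7/3 ÷ 16 tbsp/cup × 218 g/cup ≈ 84.8 g

chopped pecans: 9.1 oz; granulated sugar: 38.9 g; applesauce: 793.8 g; powdered sugar: 1.1 cup; cake flour: 38.8 g; vegetable oil: 84.8 g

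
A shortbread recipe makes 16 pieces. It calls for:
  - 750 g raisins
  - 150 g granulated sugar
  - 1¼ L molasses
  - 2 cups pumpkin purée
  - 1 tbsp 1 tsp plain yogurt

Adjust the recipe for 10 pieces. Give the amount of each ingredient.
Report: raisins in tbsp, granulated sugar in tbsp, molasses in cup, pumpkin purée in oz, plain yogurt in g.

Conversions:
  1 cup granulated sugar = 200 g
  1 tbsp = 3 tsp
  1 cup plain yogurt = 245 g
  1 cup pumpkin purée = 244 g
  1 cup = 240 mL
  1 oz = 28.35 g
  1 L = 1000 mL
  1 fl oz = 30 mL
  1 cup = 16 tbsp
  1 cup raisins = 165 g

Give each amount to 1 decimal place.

raisins: 45.5 tbsp; granulated sugar: 7.5 tbsp; molasses: 3.3 cup; pumpkin purée: 10.8 oz; plain yogurt: 12.8 g

Scaling factor: 10/16 = 5/8 = 0.625.
raisins: 750 g × 5/8 ÷ 165 g/cup × 16 tbsp/cup ≈ 45.5 tbsp
granulated sugar: 150 g × 5/8 ÷ 200 g/cup × 16 tbsp/cup = 7.5 tbsp
molasses: 1.25 L × 5/8 × 1000 mL/L ÷ 240 mL/cup ≈ 3.3 cup
pumpkin purée: 2 cup × 5/8 × 244 g/cup ÷ 28.35 g/oz ≈ 10.8 oz
plain yogurt: (1 tbsp + 1 tsp = 4/3 tbsp) × 5/8 ÷ 16 tbsp/cup × 245 g/cup ≈ 12.8 g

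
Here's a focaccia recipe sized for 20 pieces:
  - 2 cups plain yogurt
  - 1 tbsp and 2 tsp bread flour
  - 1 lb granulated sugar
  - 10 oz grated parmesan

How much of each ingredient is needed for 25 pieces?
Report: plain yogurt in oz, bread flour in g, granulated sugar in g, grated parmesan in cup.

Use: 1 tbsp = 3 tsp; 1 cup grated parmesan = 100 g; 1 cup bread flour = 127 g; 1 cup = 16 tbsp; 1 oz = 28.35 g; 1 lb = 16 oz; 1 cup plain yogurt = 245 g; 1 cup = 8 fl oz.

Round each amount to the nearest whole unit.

plain yogurt: 22 oz; bread flour: 17 g; granulated sugar: 567 g; grated parmesan: 4 cup

Scaling factor: 25/20 = 5/4 = 1.25.
plain yogurt: 2 cup × 5/4 × 245 g/cup ÷ 28.35 g/oz ≈ 22 oz
bread flour: (1 tbsp + 2 tsp = 5/3 tbsp) × 5/4 ÷ 16 tbsp/cup × 127 g/cup ≈ 17 g
granulated sugar: 1 lb × 5/4 × 16 oz/lb × 28.35 g/oz = 567 g
grated parmesan: 10 oz × 5/4 × 28.35 g/oz ÷ 100 g/cup ≈ 4 cup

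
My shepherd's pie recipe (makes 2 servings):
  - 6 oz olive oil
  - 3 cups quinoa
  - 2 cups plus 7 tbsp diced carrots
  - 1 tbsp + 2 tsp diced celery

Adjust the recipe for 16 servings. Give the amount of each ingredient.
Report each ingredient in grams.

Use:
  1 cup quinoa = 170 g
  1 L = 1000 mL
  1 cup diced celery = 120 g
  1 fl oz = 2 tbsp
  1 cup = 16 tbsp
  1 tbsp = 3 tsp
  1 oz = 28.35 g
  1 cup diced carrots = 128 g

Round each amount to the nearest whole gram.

olive oil: 1361 g; quinoa: 4080 g; diced carrots: 2496 g; diced celery: 100 g

Scaling factor: 16/2 = 8.
olive oil: 6 oz × 8 × 28.35 g/oz ≈ 1361 g
quinoa: 3 cup × 8 × 170 g/cup = 4080 g
diced carrots: (2 cup + 7 tbsp = 2.4375 cup) × 8 × 128 g/cup = 2496 g
diced celery: (1 tbsp + 2 tsp = 5/3 tbsp) × 8 ÷ 16 tbsp/cup × 120 g/cup = 100 g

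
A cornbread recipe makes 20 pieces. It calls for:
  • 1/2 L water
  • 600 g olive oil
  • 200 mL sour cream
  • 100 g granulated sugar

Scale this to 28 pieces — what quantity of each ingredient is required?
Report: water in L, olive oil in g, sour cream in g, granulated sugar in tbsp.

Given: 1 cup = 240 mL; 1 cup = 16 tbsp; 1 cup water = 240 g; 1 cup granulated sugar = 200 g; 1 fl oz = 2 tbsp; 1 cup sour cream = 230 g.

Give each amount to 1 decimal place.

water: 0.7 L; olive oil: 840.0 g; sour cream: 268.3 g; granulated sugar: 11.2 tbsp

Scaling factor: 28/20 = 7/5 = 1.4.
water: 0.5 L × 7/5 = 0.7 L
olive oil: 600 g × 7/5 = 840.0 g
sour cream: 200 mL × 7/5 ÷ 240 mL/cup × 230 g/cup ≈ 268.3 g
granulated sugar: 100 g × 7/5 ÷ 200 g/cup × 16 tbsp/cup = 11.2 tbsp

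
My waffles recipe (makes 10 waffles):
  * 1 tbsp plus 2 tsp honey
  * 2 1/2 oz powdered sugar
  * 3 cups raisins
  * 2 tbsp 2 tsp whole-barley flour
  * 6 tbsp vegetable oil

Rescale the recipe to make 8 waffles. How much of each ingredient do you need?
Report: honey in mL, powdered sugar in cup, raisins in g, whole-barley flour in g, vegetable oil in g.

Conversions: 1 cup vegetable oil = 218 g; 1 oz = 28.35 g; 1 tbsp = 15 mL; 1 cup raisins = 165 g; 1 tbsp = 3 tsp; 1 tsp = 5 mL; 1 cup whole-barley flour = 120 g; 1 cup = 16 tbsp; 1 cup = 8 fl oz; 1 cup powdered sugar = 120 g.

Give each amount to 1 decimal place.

honey: 20.0 mL; powdered sugar: 0.5 cup; raisins: 396.0 g; whole-barley flour: 16.0 g; vegetable oil: 65.4 g

Scaling factor: 8/10 = 4/5 = 0.8.
honey: (1 tbsp + 2 tsp = 5/3 tbsp) × 4/5 × 15 mL/tbsp = 20.0 mL
powdered sugar: 2.5 oz × 4/5 × 28.35 g/oz ÷ 120 g/cup ≈ 0.5 cup
raisins: 3 cup × 4/5 × 165 g/cup = 396.0 g
whole-barley flour: (2 tbsp + 2 tsp = 8/3 tbsp) × 4/5 ÷ 16 tbsp/cup × 120 g/cup = 16.0 g
vegetable oil: 6 tbsp × 4/5 ÷ 16 tbsp/cup × 218 g/cup = 65.4 g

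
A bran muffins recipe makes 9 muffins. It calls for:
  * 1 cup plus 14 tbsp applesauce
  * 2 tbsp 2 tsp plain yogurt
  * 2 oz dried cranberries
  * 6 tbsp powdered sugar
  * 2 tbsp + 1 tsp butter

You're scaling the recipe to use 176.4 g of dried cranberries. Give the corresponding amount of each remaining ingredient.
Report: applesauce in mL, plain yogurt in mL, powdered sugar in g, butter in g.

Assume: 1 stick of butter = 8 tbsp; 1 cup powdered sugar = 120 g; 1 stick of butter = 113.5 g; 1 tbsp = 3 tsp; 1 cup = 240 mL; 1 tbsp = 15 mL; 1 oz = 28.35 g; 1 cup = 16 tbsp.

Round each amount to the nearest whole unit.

applesauce: 1400 mL; plain yogurt: 124 mL; powdered sugar: 140 g; butter: 103 g

The original recipe has 56.7 g of dried cranberries, so the scaling factor is 176.4 ÷ 56.7 = 28/9.
applesauce: (1 cup + 14 tbsp = 1.875 cup) × 28/9 × 240 mL/cup = 1400 mL
plain yogurt: (2 tbsp + 2 tsp = 8/3 tbsp) × 28/9 × 15 mL/tbsp ≈ 124 mL
powdered sugar: 6 tbsp × 28/9 ÷ 16 tbsp/cup × 120 g/cup = 140 g
butter: (2 tbsp + 1 tsp = 7/3 tbsp) × 28/9 ÷ 8 tbsp/stick × 113.5 g/stick ≈ 103 g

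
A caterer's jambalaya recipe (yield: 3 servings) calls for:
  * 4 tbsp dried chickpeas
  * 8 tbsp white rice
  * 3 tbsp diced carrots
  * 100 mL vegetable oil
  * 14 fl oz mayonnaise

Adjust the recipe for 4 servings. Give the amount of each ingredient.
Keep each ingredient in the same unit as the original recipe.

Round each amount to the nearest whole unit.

dried chickpeas: 5 tbsp; white rice: 11 tbsp; diced carrots: 4 tbsp; vegetable oil: 133 mL; mayonnaise: 19 fl oz

Scaling factor: 4/3.
dried chickpeas: 4 tbsp × 4/3 ≈ 5 tbsp
white rice: 8 tbsp × 4/3 ≈ 11 tbsp
diced carrots: 3 tbsp × 4/3 = 4 tbsp
vegetable oil: 100 mL × 4/3 ≈ 133 mL
mayonnaise: 14 fl oz × 4/3 ≈ 19 fl oz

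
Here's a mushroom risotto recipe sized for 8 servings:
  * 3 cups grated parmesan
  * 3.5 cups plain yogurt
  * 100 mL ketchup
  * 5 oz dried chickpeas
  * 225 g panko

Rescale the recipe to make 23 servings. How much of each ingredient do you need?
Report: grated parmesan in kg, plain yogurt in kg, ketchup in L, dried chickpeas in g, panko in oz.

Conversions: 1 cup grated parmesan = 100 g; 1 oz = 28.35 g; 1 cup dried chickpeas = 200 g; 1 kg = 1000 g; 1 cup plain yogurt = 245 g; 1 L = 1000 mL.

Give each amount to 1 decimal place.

grated parmesan: 0.9 kg; plain yogurt: 2.5 kg; ketchup: 0.3 L; dried chickpeas: 407.5 g; panko: 22.8 oz

Scaling factor: 23/8 = 2.875.
grated parmesan: 3 cup × 23/8 × 100 g/cup ÷ 1000 g/kg ≈ 0.9 kg
plain yogurt: 3.5 cup × 23/8 × 245 g/cup ÷ 1000 g/kg ≈ 2.5 kg
ketchup: 100 mL × 23/8 ÷ 1000 mL/L ≈ 0.3 L
dried chickpeas: 5 oz × 23/8 × 28.35 g/oz ≈ 407.5 g
panko: 225 g × 23/8 ÷ 28.35 g/oz ≈ 22.8 oz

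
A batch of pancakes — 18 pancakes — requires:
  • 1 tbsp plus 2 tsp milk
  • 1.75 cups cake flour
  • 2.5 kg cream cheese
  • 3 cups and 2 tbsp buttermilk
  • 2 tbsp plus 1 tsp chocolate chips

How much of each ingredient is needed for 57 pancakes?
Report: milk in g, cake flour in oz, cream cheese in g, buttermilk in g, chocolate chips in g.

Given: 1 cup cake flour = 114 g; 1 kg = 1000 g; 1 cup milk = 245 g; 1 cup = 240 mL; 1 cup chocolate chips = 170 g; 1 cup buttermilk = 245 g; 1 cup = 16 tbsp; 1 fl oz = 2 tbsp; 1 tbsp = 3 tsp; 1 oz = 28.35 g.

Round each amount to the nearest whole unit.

Scaling factor: 57/18 = 19/6.
milk: (1 tbsp + 2 tsp = 5/3 tbsp) × 19/6 ÷ 16 tbsp/cup × 245 g/cup ≈ 81 g
cake flour: 1.75 cup × 19/6 × 114 g/cup ÷ 28.35 g/oz ≈ 22 oz
cream cheese: 2.5 kg × 19/6 × 1000 g/kg ≈ 7917 g
buttermilk: (3 cup + 2 tbsp = 3.125 cup) × 19/6 × 245 g/cup ≈ 2424 g
chocolate chips: (2 tbsp + 1 tsp = 7/3 tbsp) × 19/6 ÷ 16 tbsp/cup × 170 g/cup ≈ 79 g

milk: 81 g; cake flour: 22 oz; cream cheese: 7917 g; buttermilk: 2424 g; chocolate chips: 79 g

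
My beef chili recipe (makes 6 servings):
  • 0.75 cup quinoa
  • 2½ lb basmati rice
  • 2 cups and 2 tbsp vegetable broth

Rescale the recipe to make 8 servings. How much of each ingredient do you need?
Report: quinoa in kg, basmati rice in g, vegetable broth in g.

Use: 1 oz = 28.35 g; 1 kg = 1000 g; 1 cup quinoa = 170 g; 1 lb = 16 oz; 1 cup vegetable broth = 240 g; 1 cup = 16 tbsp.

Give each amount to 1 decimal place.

Scaling factor: 8/6 = 4/3.
quinoa: 0.75 cup × 4/3 × 170 g/cup ÷ 1000 g/kg ≈ 0.2 kg
basmati rice: 2.5 lb × 4/3 × 16 oz/lb × 28.35 g/oz = 1512.0 g
vegetable broth: (2 cup + 2 tbsp = 2.125 cup) × 4/3 × 240 g/cup = 680.0 g

quinoa: 0.2 kg; basmati rice: 1512.0 g; vegetable broth: 680.0 g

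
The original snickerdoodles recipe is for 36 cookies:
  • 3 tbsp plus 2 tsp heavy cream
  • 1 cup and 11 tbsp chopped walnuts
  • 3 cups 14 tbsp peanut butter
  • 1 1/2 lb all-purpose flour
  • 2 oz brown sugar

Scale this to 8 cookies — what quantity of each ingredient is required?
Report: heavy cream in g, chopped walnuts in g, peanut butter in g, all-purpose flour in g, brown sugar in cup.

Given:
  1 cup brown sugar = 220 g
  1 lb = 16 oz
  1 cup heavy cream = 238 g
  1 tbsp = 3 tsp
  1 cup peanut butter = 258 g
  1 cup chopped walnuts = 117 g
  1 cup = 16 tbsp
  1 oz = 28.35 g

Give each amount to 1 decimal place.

Scaling factor: 8/36 = 2/9.
heavy cream: (3 tbsp + 2 tsp = 11/3 tbsp) × 2/9 ÷ 16 tbsp/cup × 238 g/cup ≈ 12.1 g
chopped walnuts: (1 cup + 11 tbsp = 1.6875 cup) × 2/9 × 117 g/cup ≈ 43.9 g
peanut butter: (3 cup + 14 tbsp = 3.875 cup) × 2/9 × 258 g/cup ≈ 222.2 g
all-purpose flour: 1.5 lb × 2/9 × 16 oz/lb × 28.35 g/oz = 151.2 g
brown sugar: 2 oz × 2/9 × 28.35 g/oz ÷ 220 g/cup ≈ 0.1 cup

heavy cream: 12.1 g; chopped walnuts: 43.9 g; peanut butter: 222.2 g; all-purpose flour: 151.2 g; brown sugar: 0.1 cup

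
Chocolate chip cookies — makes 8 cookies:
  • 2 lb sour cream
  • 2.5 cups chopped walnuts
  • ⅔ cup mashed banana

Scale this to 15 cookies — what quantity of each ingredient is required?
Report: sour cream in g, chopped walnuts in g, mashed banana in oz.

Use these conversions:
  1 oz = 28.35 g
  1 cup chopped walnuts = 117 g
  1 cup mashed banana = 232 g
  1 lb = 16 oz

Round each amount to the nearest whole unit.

sour cream: 1701 g; chopped walnuts: 548 g; mashed banana: 10 oz

Scaling factor: 15/8 = 1.875.
sour cream: 2 lb × 15/8 × 16 oz/lb × 28.35 g/oz = 1701 g
chopped walnuts: 2.5 cup × 15/8 × 117 g/cup ≈ 548 g
mashed banana: 2/3 cup × 15/8 × 232 g/cup ÷ 28.35 g/oz ≈ 10 oz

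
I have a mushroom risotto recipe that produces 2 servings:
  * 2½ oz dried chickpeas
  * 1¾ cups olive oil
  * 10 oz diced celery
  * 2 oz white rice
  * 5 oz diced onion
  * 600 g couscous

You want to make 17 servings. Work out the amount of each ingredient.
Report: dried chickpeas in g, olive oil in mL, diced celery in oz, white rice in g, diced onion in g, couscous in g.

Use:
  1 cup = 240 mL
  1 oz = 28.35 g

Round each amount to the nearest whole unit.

dried chickpeas: 602 g; olive oil: 3570 mL; diced celery: 85 oz; white rice: 482 g; diced onion: 1205 g; couscous: 5100 g

Scaling factor: 17/2 = 8.5.
dried chickpeas: 2.5 oz × 17/2 × 28.35 g/oz ≈ 602 g
olive oil: 1.75 cup × 17/2 × 240 mL/cup = 3570 mL
diced celery: 10 oz × 17/2 = 85 oz
white rice: 2 oz × 17/2 × 28.35 g/oz ≈ 482 g
diced onion: 5 oz × 17/2 × 28.35 g/oz ≈ 1205 g
couscous: 600 g × 17/2 = 5100 g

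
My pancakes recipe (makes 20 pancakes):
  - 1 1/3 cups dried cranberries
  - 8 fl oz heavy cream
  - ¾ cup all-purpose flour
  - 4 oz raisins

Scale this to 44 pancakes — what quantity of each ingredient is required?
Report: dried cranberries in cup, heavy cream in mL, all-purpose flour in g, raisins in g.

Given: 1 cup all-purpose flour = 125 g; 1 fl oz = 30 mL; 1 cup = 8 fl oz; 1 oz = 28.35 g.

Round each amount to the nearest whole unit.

Scaling factor: 44/20 = 11/5 = 2.2.
dried cranberries: 4/3 cup × 11/5 ≈ 3 cup
heavy cream: 8 fl oz × 11/5 × 30 mL/fl oz = 528 mL
all-purpose flour: 0.75 cup × 11/5 × 125 g/cup ≈ 206 g
raisins: 4 oz × 11/5 × 28.35 g/oz ≈ 249 g

dried cranberries: 3 cup; heavy cream: 528 mL; all-purpose flour: 206 g; raisins: 249 g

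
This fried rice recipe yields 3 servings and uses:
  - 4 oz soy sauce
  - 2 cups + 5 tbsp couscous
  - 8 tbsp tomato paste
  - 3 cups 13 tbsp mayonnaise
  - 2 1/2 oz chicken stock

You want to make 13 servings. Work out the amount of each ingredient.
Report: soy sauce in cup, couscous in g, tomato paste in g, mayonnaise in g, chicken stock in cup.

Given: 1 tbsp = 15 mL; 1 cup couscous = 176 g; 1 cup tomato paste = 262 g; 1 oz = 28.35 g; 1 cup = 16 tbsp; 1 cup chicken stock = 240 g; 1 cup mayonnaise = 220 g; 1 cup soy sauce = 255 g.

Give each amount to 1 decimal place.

Scaling factor: 13/3.
soy sauce: 4 oz × 13/3 × 28.35 g/oz ÷ 255 g/cup ≈ 1.9 cup
couscous: (2 cup + 5 tbsp = 2.3125 cup) × 13/3 × 176 g/cup ≈ 1763.7 g
tomato paste: 8 tbsp × 13/3 ÷ 16 tbsp/cup × 262 g/cup ≈ 567.7 g
mayonnaise: (3 cup + 13 tbsp = 3.8125 cup) × 13/3 × 220 g/cup ≈ 3634.6 g
chicken stock: 2.5 oz × 13/3 × 28.35 g/oz ÷ 240 g/cup ≈ 1.3 cup

soy sauce: 1.9 cup; couscous: 1763.7 g; tomato paste: 567.7 g; mayonnaise: 3634.6 g; chicken stock: 1.3 cup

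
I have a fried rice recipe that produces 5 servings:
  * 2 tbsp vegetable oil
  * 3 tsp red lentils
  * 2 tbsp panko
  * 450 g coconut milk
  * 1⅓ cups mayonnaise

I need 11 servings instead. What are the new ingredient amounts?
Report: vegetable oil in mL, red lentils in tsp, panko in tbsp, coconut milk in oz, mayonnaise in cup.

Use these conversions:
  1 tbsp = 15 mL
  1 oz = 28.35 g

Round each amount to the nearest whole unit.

vegetable oil: 66 mL; red lentils: 7 tsp; panko: 4 tbsp; coconut milk: 35 oz; mayonnaise: 3 cup

Scaling factor: 11/5 = 2.2.
vegetable oil: 2 tbsp × 11/5 × 15 mL/tbsp = 66 mL
red lentils: 3 tsp × 11/5 ≈ 7 tsp
panko: 2 tbsp × 11/5 ≈ 4 tbsp
coconut milk: 450 g × 11/5 ÷ 28.35 g/oz ≈ 35 oz
mayonnaise: 4/3 cup × 11/5 ≈ 3 cup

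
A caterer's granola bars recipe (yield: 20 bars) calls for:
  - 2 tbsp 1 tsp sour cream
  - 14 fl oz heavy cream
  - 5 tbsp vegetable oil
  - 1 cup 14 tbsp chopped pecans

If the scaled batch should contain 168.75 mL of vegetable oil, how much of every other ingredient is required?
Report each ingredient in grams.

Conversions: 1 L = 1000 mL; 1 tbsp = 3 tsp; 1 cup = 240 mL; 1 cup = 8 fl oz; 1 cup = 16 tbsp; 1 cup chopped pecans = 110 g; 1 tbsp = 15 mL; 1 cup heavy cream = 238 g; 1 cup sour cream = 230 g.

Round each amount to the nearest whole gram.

sour cream: 75 g; heavy cream: 937 g; chopped pecans: 464 g

The original recipe has 75 mL of vegetable oil, so the scaling factor is 168.75 ÷ 75 = 9/4 = 2.25.
sour cream: (2 tbsp + 1 tsp = 7/3 tbsp) × 9/4 ÷ 16 tbsp/cup × 230 g/cup ≈ 75 g
heavy cream: 14 fl oz × 9/4 ÷ 8 fl oz/cup × 238 g/cup ≈ 937 g
chopped pecans: (1 cup + 14 tbsp = 1.875 cup) × 9/4 × 110 g/cup ≈ 464 g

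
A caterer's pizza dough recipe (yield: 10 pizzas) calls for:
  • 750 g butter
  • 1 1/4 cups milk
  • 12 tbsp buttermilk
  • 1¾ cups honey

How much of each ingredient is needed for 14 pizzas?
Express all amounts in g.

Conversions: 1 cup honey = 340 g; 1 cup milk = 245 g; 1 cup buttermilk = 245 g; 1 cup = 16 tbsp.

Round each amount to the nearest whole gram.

butter: 1050 g; milk: 429 g; buttermilk: 257 g; honey: 833 g

Scaling factor: 14/10 = 7/5 = 1.4.
butter: 750 g × 7/5 = 1050 g
milk: 1.25 cup × 7/5 × 245 g/cup ≈ 429 g
buttermilk: 12 tbsp × 7/5 ÷ 16 tbsp/cup × 245 g/cup ≈ 257 g
honey: 1.75 cup × 7/5 × 340 g/cup = 833 g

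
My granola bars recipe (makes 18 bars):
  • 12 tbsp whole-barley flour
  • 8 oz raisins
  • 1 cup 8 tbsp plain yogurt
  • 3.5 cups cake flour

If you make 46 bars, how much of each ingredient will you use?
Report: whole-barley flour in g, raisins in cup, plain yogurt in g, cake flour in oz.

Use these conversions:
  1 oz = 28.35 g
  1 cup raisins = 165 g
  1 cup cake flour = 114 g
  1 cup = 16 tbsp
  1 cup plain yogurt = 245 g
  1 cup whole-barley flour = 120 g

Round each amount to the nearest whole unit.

whole-barley flour: 230 g; raisins: 4 cup; plain yogurt: 939 g; cake flour: 36 oz

Scaling factor: 46/18 = 23/9.
whole-barley flour: 12 tbsp × 23/9 ÷ 16 tbsp/cup × 120 g/cup = 230 g
raisins: 8 oz × 23/9 × 28.35 g/oz ÷ 165 g/cup ≈ 4 cup
plain yogurt: (1 cup + 8 tbsp = 1.5 cup) × 23/9 × 245 g/cup ≈ 939 g
cake flour: 3.5 cup × 23/9 × 114 g/cup ÷ 28.35 g/oz ≈ 36 oz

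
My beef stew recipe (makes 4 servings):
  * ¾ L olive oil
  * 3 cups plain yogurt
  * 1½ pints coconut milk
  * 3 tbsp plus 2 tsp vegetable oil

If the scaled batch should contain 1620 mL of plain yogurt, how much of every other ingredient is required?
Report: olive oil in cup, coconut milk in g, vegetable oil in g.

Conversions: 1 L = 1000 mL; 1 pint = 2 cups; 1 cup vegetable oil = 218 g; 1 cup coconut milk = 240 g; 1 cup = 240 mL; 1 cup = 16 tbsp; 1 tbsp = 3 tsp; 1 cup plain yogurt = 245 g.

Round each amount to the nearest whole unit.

The original recipe has 720 mL of plain yogurt, so the scaling factor is 1620 ÷ 720 = 9/4 = 2.25.
olive oil: 0.75 L × 9/4 × 1000 mL/L ÷ 240 mL/cup ≈ 7 cup
coconut milk: 1.5 pint × 9/4 × 2 cup/pint × 240 g/cup = 1620 g
vegetable oil: (3 tbsp + 2 tsp = 11/3 tbsp) × 9/4 ÷ 16 tbsp/cup × 218 g/cup ≈ 112 g

olive oil: 7 cup; coconut milk: 1620 g; vegetable oil: 112 g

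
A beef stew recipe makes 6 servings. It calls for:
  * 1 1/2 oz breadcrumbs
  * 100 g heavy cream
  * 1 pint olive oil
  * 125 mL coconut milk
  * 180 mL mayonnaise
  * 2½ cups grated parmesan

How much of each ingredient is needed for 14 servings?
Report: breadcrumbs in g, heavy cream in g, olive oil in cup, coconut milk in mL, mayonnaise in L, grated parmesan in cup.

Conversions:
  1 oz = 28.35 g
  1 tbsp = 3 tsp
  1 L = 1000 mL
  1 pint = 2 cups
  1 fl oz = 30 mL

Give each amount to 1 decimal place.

breadcrumbs: 99.2 g; heavy cream: 233.3 g; olive oil: 4.7 cup; coconut milk: 291.7 mL; mayonnaise: 0.4 L; grated parmesan: 5.8 cup

Scaling factor: 14/6 = 7/3.
breadcrumbs: 1.5 oz × 7/3 × 28.35 g/oz ≈ 99.2 g
heavy cream: 100 g × 7/3 ≈ 233.3 g
olive oil: 1 pint × 7/3 × 2 cup/pint ≈ 4.7 cup
coconut milk: 125 mL × 7/3 ≈ 291.7 mL
mayonnaise: 180 mL × 7/3 ÷ 1000 mL/L ≈ 0.4 L
grated parmesan: 2.5 cup × 7/3 ≈ 5.8 cup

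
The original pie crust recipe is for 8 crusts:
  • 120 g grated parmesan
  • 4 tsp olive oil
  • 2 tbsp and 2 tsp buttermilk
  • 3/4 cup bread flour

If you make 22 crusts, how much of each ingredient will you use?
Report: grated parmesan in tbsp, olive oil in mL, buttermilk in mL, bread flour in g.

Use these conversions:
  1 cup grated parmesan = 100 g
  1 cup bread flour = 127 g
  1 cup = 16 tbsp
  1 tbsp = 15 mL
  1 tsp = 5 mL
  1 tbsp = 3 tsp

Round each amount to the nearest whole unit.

Scaling factor: 22/8 = 11/4 = 2.75.
grated parmesan: 120 g × 11/4 ÷ 100 g/cup × 16 tbsp/cup ≈ 53 tbsp
olive oil: 4 tsp × 11/4 × 5 mL/tsp = 55 mL
buttermilk: (2 tbsp + 2 tsp = 8/3 tbsp) × 11/4 × 15 mL/tbsp = 110 mL
bread flour: 0.75 cup × 11/4 × 127 g/cup ≈ 262 g

grated parmesan: 53 tbsp; olive oil: 55 mL; buttermilk: 110 mL; bread flour: 262 g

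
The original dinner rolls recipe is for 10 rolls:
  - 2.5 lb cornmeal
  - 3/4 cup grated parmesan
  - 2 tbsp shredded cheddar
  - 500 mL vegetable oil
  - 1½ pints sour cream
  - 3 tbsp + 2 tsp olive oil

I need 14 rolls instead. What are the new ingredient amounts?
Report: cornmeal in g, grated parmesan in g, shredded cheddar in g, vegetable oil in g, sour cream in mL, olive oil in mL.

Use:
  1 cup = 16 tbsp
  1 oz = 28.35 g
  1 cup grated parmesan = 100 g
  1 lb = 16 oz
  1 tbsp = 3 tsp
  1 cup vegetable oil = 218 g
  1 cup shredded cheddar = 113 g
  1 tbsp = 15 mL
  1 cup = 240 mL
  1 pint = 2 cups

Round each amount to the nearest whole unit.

cornmeal: 1588 g; grated parmesan: 105 g; shredded cheddar: 20 g; vegetable oil: 636 g; sour cream: 1008 mL; olive oil: 77 mL

Scaling factor: 14/10 = 7/5 = 1.4.
cornmeal: 2.5 lb × 7/5 × 16 oz/lb × 28.35 g/oz ≈ 1588 g
grated parmesan: 0.75 cup × 7/5 × 100 g/cup = 105 g
shredded cheddar: 2 tbsp × 7/5 ÷ 16 tbsp/cup × 113 g/cup ≈ 20 g
vegetable oil: 500 mL × 7/5 ÷ 240 mL/cup × 218 g/cup ≈ 636 g
sour cream: 1.5 pint × 7/5 × 2 cup/pint × 240 mL/cup = 1008 mL
olive oil: (3 tbsp + 2 tsp = 11/3 tbsp) × 7/5 × 15 mL/tbsp = 77 mL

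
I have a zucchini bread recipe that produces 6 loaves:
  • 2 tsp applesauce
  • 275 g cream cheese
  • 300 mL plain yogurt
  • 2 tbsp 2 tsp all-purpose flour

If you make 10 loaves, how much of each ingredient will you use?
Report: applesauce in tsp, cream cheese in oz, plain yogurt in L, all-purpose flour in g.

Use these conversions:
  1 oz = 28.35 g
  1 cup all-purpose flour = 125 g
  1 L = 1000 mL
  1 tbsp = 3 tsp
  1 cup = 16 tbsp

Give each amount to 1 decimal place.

applesauce: 3.3 tsp; cream cheese: 16.2 oz; plain yogurt: 0.5 L; all-purpose flour: 34.7 g

Scaling factor: 10/6 = 5/3.
applesauce: 2 tsp × 5/3 ≈ 3.3 tsp
cream cheese: 275 g × 5/3 ÷ 28.35 g/oz ≈ 16.2 oz
plain yogurt: 300 mL × 5/3 ÷ 1000 mL/L = 0.5 L
all-purpose flour: (2 tbsp + 2 tsp = 8/3 tbsp) × 5/3 ÷ 16 tbsp/cup × 125 g/cup ≈ 34.7 g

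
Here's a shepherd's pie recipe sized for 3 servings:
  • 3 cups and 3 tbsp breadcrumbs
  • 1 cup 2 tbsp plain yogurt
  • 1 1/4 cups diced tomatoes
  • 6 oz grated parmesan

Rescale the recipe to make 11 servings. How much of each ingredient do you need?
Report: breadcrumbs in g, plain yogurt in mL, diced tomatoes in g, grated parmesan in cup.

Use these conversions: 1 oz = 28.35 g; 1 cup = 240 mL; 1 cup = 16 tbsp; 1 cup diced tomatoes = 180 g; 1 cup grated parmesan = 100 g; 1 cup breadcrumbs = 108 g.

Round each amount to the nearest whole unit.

breadcrumbs: 1262 g; plain yogurt: 990 mL; diced tomatoes: 825 g; grated parmesan: 6 cup

Scaling factor: 11/3.
breadcrumbs: (3 cup + 3 tbsp = 3.1875 cup) × 11/3 × 108 g/cup ≈ 1262 g
plain yogurt: (1 cup + 2 tbsp = 1.125 cup) × 11/3 × 240 mL/cup = 990 mL
diced tomatoes: 1.25 cup × 11/3 × 180 g/cup = 825 g
grated parmesan: 6 oz × 11/3 × 28.35 g/oz ÷ 100 g/cup ≈ 6 cup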